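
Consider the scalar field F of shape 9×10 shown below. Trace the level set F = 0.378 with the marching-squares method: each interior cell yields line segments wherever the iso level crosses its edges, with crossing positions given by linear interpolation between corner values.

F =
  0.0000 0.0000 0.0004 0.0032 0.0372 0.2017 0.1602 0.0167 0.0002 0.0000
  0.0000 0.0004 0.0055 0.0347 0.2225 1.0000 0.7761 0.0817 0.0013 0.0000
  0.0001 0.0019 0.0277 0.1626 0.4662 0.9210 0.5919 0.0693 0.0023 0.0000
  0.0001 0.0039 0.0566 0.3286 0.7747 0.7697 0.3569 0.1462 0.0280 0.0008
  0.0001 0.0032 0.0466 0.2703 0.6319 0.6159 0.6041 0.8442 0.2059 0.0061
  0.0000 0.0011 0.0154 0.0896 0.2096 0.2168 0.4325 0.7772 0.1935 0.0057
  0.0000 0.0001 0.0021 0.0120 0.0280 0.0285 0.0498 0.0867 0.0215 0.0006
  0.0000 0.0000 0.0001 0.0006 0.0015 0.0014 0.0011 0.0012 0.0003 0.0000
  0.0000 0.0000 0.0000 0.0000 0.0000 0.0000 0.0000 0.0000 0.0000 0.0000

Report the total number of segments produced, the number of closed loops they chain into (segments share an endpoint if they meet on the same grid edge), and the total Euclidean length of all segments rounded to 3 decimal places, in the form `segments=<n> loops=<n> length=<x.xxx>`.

cell (0,4): code 0100 → (0.221,5.000)–(1.000,4.200)
cell (0,5): code 1100 → (0.354,6.000)–(0.221,5.000)
cell (0,6): code 1000 → (1.000,6.573)–(0.354,6.000)
cell (1,3): code 0100 → (1.638,4.000)–(2.000,3.709)
cell (1,4): code 1110 → (1.000,4.200)–(1.638,4.000)
cell (1,6): code 1001 → (2.000,6.409)–(1.000,6.573)
cell (2,3): code 0110 → (2.000,3.709)–(3.000,3.111)
cell (2,5): code 1011 → (3.000,5.949)–(2.910,6.000)
cell (2,6): code 0001 → (2.910,6.000)–(2.000,6.409)
cell (3,3): code 0110 → (3.000,3.111)–(4.000,3.298)
cell (3,5): code 1101 → (3.085,6.000)–(3.000,5.949)
cell (3,6): code 1100 → (3.332,7.000)–(3.085,6.000)
cell (3,7): code 1000 → (4.000,7.730)–(3.332,7.000)
cell (4,3): code 0010 → (4.000,3.298)–(4.601,4.000)
cell (4,4): code 0011 → (4.601,4.000)–(4.596,5.000)
cell (4,5): code 0111 → (4.596,5.000)–(5.000,5.747)
cell (4,7): code 1001 → (5.000,7.684)–(4.000,7.730)
cell (5,5): code 0010 → (5.000,5.747)–(5.142,6.000)
cell (5,6): code 0011 → (5.142,6.000)–(5.578,7.000)
cell (5,7): code 0001 → (5.578,7.000)–(5.000,7.684)
total: 20 segments, chained into 1 closed loop(s), length Σ = 16.590416

segments=20 loops=1 length=16.590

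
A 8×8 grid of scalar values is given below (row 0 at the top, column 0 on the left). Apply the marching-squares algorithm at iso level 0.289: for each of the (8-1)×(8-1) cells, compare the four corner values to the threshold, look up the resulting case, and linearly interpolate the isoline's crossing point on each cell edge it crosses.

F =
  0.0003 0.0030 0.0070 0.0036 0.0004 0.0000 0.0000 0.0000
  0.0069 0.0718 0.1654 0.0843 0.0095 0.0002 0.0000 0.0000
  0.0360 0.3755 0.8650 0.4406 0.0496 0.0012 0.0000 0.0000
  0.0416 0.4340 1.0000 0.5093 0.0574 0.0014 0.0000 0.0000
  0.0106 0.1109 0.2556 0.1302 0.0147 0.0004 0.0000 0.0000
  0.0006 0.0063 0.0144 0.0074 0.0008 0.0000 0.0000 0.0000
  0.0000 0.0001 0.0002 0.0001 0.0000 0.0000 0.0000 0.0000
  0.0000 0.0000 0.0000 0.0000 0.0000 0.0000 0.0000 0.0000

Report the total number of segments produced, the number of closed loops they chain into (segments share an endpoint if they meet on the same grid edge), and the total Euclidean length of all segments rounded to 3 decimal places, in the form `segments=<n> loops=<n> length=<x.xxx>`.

segments=10 loops=1 length=8.710

cell (1,0): code 0100 → (1.715,1.000)–(2.000,0.745)
cell (1,1): code 1100 → (1.177,2.000)–(1.715,1.000)
cell (1,2): code 1100 → (1.575,3.000)–(1.177,2.000)
cell (1,3): code 1000 → (2.000,3.388)–(1.575,3.000)
cell (2,0): code 0110 → (2.000,0.745)–(3.000,0.630)
cell (2,3): code 1001 → (3.000,3.487)–(2.000,3.388)
cell (3,0): code 0010 → (3.000,0.630)–(3.449,1.000)
cell (3,1): code 0011 → (3.449,1.000)–(3.955,2.000)
cell (3,2): code 0011 → (3.955,2.000)–(3.581,3.000)
cell (3,3): code 0001 → (3.581,3.000)–(3.000,3.487)
total: 10 segments, chained into 1 closed loop(s), length Σ = 8.709725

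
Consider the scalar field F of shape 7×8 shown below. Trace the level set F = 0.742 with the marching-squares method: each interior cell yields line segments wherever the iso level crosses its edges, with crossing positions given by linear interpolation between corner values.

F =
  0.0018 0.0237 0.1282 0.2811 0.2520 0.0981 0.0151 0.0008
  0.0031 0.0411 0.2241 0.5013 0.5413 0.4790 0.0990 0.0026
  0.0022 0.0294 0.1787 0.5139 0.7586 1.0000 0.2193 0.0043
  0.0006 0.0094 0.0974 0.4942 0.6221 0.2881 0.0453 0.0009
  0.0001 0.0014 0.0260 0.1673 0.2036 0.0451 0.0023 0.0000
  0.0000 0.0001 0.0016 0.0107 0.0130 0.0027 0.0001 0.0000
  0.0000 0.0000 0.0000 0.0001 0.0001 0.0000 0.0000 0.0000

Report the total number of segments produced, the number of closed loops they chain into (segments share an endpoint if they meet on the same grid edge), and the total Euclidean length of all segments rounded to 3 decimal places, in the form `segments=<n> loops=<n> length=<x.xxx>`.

cell (1,3): code 0100 → (1.924,4.000)–(2.000,3.932)
cell (1,4): code 1100 → (1.505,5.000)–(1.924,4.000)
cell (1,5): code 1000 → (2.000,5.330)–(1.505,5.000)
cell (2,3): code 0010 → (2.000,3.932)–(2.122,4.000)
cell (2,4): code 0011 → (2.122,4.000)–(2.362,5.000)
cell (2,5): code 0001 → (2.362,5.000)–(2.000,5.330)
total: 6 segments, chained into 1 closed loop(s), length Σ = 3.439970

segments=6 loops=1 length=3.440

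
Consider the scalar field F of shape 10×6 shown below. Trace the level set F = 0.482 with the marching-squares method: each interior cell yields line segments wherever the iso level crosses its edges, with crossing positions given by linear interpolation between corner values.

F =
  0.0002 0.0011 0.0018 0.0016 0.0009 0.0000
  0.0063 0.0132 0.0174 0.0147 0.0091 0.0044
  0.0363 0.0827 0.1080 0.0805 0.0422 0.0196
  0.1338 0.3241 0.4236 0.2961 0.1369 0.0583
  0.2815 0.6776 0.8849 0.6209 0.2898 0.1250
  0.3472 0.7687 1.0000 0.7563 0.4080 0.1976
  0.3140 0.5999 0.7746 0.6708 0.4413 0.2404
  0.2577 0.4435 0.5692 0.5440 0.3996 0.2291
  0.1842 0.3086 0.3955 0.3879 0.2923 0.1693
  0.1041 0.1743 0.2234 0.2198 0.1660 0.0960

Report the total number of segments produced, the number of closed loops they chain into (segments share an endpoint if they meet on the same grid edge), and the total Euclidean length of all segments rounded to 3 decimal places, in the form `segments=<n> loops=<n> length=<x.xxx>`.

cell (3,0): code 0100 → (3.447,1.000)–(4.000,0.506)
cell (3,1): code 1100 → (3.127,2.000)–(3.447,1.000)
cell (3,2): code 1100 → (3.572,3.000)–(3.127,2.000)
cell (3,3): code 1000 → (4.000,3.420)–(3.572,3.000)
cell (4,0): code 0110 → (4.000,0.506)–(5.000,0.320)
cell (4,3): code 1001 → (5.000,3.788)–(4.000,3.420)
cell (5,0): code 0110 → (5.000,0.320)–(6.000,0.588)
cell (5,3): code 1001 → (6.000,3.823)–(5.000,3.788)
cell (6,0): code 0010 → (6.000,0.588)–(6.754,1.000)
cell (6,1): code 0111 → (6.754,1.000)–(7.000,1.306)
cell (6,3): code 1001 → (7.000,3.429)–(6.000,3.823)
cell (7,1): code 0010 → (7.000,1.306)–(7.502,2.000)
cell (7,2): code 0011 → (7.502,2.000)–(7.397,3.000)
cell (7,3): code 0001 → (7.397,3.000)–(7.000,3.429)
total: 14 segments, chained into 1 closed loop(s), length Σ = 12.377618

segments=14 loops=1 length=12.378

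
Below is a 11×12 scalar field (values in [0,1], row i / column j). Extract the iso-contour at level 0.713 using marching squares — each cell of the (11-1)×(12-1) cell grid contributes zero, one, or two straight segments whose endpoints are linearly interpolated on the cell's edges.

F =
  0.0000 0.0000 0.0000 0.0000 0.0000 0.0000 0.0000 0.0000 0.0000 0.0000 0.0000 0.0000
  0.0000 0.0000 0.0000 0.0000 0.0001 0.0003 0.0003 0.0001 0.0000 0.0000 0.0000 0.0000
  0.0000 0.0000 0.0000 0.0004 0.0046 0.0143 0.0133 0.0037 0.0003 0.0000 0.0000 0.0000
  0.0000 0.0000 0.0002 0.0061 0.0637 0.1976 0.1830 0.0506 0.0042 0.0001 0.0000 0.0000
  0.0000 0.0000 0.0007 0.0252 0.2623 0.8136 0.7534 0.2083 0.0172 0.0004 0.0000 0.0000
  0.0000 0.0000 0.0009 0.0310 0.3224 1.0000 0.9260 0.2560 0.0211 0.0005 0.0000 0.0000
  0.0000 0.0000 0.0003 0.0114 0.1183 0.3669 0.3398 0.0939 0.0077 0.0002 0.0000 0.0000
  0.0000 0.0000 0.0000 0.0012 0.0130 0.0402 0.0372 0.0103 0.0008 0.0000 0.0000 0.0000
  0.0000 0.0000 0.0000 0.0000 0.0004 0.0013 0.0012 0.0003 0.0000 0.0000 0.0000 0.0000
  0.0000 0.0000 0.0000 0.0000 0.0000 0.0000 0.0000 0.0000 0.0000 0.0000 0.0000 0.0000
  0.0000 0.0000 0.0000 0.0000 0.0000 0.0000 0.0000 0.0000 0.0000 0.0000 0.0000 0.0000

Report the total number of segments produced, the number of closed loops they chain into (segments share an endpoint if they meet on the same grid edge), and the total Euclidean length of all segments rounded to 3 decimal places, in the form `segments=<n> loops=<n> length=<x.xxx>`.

segments=8 loops=1 length=5.517

cell (3,4): code 0100 → (3.837,5.000)–(4.000,4.818)
cell (3,5): code 1100 → (3.929,6.000)–(3.837,5.000)
cell (3,6): code 1000 → (4.000,6.074)–(3.929,6.000)
cell (4,4): code 0110 → (4.000,4.818)–(5.000,4.576)
cell (4,6): code 1001 → (5.000,6.318)–(4.000,6.074)
cell (5,4): code 0010 → (5.000,4.576)–(5.453,5.000)
cell (5,5): code 0011 → (5.453,5.000)–(5.363,6.000)
cell (5,6): code 0001 → (5.363,6.000)–(5.000,6.318)
total: 8 segments, chained into 1 closed loop(s), length Σ = 5.516849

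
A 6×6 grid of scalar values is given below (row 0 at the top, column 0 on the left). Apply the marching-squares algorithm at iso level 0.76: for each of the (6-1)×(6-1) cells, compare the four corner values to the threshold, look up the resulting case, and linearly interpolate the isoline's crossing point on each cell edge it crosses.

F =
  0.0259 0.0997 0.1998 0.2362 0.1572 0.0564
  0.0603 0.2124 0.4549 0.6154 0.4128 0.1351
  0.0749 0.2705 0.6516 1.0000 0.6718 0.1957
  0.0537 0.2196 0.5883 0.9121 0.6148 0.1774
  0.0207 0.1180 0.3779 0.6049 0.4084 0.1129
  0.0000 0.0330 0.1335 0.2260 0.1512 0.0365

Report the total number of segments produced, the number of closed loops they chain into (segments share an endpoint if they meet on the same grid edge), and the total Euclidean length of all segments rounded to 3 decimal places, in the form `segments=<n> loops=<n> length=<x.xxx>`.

segments=6 loops=1 length=5.333

cell (1,2): code 0100 → (1.376,3.000)–(2.000,2.311)
cell (1,3): code 1000 → (2.000,3.731)–(1.376,3.000)
cell (2,2): code 0110 → (2.000,2.311)–(3.000,2.530)
cell (2,3): code 1001 → (3.000,3.512)–(2.000,3.731)
cell (3,2): code 0010 → (3.000,2.530)–(3.495,3.000)
cell (3,3): code 0001 → (3.495,3.000)–(3.000,3.512)
total: 6 segments, chained into 1 closed loop(s), length Σ = 5.332823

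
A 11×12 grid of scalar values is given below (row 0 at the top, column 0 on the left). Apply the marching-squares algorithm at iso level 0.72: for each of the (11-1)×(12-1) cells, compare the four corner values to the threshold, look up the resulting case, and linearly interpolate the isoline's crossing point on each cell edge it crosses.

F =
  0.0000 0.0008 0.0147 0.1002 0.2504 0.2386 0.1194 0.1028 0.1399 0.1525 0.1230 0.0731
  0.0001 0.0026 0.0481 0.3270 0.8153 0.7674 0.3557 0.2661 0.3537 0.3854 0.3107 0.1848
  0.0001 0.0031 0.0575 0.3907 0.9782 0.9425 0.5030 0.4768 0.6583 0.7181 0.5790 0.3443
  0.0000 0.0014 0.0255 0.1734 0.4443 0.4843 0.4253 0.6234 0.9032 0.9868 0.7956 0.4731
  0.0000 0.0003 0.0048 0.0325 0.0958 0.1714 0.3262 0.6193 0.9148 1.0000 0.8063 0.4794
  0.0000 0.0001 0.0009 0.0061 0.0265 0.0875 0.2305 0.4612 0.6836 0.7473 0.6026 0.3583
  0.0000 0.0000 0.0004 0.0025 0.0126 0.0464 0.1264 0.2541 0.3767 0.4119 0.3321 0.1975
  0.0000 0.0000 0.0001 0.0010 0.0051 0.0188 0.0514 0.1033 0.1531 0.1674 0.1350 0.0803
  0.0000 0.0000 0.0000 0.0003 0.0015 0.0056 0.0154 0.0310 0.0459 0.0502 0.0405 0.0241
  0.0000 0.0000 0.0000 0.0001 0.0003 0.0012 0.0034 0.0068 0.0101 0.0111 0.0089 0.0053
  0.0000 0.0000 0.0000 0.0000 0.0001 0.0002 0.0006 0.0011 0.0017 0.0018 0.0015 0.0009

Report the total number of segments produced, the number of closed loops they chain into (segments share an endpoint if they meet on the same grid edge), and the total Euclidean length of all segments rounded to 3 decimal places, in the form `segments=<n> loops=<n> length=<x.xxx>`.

cell (0,3): code 0100 → (0.831,4.000)–(1.000,3.805)
cell (0,4): code 1100 → (0.910,5.000)–(0.831,4.000)
cell (0,5): code 1000 → (1.000,5.115)–(0.910,5.000)
cell (1,3): code 0110 → (1.000,3.805)–(2.000,3.561)
cell (1,5): code 1001 → (2.000,5.506)–(1.000,5.115)
cell (2,3): code 0010 → (2.000,3.561)–(2.484,4.000)
cell (2,4): code 0011 → (2.484,4.000)–(2.486,5.000)
cell (2,5): code 0001 → (2.486,5.000)–(2.000,5.506)
cell (2,7): code 0100 → (2.252,8.000)–(3.000,7.345)
cell (2,8): code 1100 → (2.007,9.000)–(2.252,8.000)
cell (2,9): code 1100 → (2.651,10.000)–(2.007,9.000)
cell (2,10): code 1000 → (3.000,10.234)–(2.651,10.000)
cell (3,7): code 0110 → (3.000,7.345)–(4.000,7.341)
cell (3,10): code 1001 → (4.000,10.264)–(3.000,10.234)
cell (4,7): code 0010 → (4.000,7.341)–(4.843,8.000)
cell (4,8): code 0111 → (4.843,8.000)–(5.000,8.571)
cell (4,9): code 1011 → (5.000,9.189)–(4.424,10.000)
cell (4,10): code 0001 → (4.424,10.000)–(4.000,10.264)
cell (5,8): code 0010 → (5.000,8.571)–(5.081,9.000)
cell (5,9): code 0001 → (5.081,9.000)–(5.000,9.189)
total: 20 segments, chained into 2 closed loop(s), length Σ = 15.297722

segments=20 loops=2 length=15.298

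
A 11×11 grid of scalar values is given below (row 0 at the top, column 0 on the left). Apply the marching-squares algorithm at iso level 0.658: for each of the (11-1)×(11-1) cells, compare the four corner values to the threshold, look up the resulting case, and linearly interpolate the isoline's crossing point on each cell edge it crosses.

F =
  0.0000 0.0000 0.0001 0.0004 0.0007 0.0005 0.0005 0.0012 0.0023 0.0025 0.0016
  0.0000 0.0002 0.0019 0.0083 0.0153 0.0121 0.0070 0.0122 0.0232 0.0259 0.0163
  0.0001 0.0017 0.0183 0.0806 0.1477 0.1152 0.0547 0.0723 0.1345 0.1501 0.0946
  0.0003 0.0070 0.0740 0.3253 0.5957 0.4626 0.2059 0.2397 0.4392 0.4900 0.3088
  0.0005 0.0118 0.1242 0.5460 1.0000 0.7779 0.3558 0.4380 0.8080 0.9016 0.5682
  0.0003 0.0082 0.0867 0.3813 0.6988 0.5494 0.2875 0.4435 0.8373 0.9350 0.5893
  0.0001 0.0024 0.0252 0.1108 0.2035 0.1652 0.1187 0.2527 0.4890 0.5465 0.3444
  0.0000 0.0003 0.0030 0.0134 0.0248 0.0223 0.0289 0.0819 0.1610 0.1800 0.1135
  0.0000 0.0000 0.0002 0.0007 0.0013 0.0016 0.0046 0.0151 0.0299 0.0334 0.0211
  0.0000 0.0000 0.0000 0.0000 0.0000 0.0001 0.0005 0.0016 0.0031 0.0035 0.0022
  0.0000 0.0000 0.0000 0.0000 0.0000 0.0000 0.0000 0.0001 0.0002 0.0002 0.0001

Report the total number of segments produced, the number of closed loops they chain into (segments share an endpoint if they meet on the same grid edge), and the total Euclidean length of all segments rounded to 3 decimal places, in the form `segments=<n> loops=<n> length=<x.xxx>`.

cell (3,3): code 0100 → (3.154,4.000)–(4.000,3.247)
cell (3,4): code 1100 → (3.620,5.000)–(3.154,4.000)
cell (3,5): code 1000 → (4.000,5.284)–(3.620,5.000)
cell (3,7): code 0100 → (3.593,8.000)–(4.000,7.595)
cell (3,8): code 1100 → (3.408,9.000)–(3.593,8.000)
cell (3,9): code 1000 → (4.000,9.731)–(3.408,9.000)
cell (4,3): code 0110 → (4.000,3.247)–(5.000,3.871)
cell (4,4): code 1011 → (5.000,4.273)–(4.525,5.000)
cell (4,5): code 0001 → (4.525,5.000)–(4.000,5.284)
cell (4,7): code 0110 → (4.000,7.595)–(5.000,7.545)
cell (4,9): code 1001 → (5.000,9.801)–(4.000,9.731)
cell (5,3): code 0010 → (5.000,3.871)–(5.082,4.000)
cell (5,4): code 0001 → (5.082,4.000)–(5.000,4.273)
cell (5,7): code 0010 → (5.000,7.545)–(5.515,8.000)
cell (5,8): code 0011 → (5.515,8.000)–(5.713,9.000)
cell (5,9): code 0001 → (5.713,9.000)–(5.000,9.801)
total: 16 segments, chained into 2 closed loop(s), length Σ = 13.107190

segments=16 loops=2 length=13.107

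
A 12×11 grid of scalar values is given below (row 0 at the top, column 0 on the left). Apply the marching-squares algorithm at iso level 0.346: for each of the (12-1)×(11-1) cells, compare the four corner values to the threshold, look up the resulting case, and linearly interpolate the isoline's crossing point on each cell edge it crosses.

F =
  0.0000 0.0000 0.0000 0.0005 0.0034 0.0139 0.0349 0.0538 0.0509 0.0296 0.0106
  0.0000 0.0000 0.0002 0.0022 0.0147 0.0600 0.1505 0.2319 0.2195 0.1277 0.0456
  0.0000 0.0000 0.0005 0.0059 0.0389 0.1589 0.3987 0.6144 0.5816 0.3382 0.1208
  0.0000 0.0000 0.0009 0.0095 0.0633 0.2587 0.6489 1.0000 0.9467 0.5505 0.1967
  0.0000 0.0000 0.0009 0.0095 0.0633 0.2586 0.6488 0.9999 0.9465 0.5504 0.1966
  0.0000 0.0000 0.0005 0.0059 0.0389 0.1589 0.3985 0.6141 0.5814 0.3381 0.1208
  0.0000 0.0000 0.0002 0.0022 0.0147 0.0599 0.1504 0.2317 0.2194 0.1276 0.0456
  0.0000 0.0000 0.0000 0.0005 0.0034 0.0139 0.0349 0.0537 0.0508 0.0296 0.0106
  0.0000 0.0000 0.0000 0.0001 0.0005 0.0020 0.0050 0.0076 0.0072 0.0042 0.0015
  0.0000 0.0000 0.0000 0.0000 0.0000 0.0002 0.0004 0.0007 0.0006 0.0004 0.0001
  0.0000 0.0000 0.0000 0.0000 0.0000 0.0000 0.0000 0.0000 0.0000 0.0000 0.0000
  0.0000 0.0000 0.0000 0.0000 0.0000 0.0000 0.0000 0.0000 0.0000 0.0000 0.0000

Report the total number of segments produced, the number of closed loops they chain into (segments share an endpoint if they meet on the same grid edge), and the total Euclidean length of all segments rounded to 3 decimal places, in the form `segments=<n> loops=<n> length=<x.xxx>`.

segments=16 loops=1 length=13.805

cell (1,5): code 0100 → (1.788,6.000)–(2.000,5.780)
cell (1,6): code 1100 → (1.298,7.000)–(1.788,6.000)
cell (1,7): code 1100 → (1.349,8.000)–(1.298,7.000)
cell (1,8): code 1000 → (2.000,8.968)–(1.349,8.000)
cell (2,5): code 0110 → (2.000,5.780)–(3.000,5.224)
cell (2,8): code 1101 → (2.037,9.000)–(2.000,8.968)
cell (2,9): code 1000 → (3.000,9.578)–(2.037,9.000)
cell (3,5): code 0110 → (3.000,5.224)–(4.000,5.224)
cell (3,9): code 1001 → (4.000,9.578)–(3.000,9.578)
cell (4,5): code 0110 → (4.000,5.224)–(5.000,5.781)
cell (4,8): code 1011 → (5.000,8.968)–(4.963,9.000)
cell (4,9): code 0001 → (4.963,9.000)–(4.000,9.578)
cell (5,5): code 0010 → (5.000,5.781)–(5.212,6.000)
cell (5,6): code 0011 → (5.212,6.000)–(5.701,7.000)
cell (5,7): code 0011 → (5.701,7.000)–(5.650,8.000)
cell (5,8): code 0001 → (5.650,8.000)–(5.000,8.968)
total: 16 segments, chained into 1 closed loop(s), length Σ = 13.804907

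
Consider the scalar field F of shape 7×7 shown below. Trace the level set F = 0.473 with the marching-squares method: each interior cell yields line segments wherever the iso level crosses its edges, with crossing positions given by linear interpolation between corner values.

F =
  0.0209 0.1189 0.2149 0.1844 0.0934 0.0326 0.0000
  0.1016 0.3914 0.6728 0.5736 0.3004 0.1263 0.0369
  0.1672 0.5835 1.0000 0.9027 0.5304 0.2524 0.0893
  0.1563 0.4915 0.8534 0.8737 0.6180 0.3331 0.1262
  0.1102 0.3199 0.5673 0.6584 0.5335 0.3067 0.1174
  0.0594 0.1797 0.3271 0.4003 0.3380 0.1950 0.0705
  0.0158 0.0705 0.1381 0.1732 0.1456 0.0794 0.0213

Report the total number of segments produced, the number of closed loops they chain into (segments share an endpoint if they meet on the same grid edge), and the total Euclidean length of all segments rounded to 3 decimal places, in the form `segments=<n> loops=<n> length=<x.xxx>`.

segments=16 loops=1 length=12.142

cell (0,1): code 0100 → (0.564,2.000)–(1.000,1.290)
cell (0,2): code 1100 → (0.742,3.000)–(0.564,2.000)
cell (0,3): code 1000 → (1.000,3.368)–(0.742,3.000)
cell (1,0): code 0100 → (1.425,1.000)–(2.000,0.735)
cell (1,1): code 1110 → (1.000,1.290)–(1.425,1.000)
cell (1,3): code 1101 → (1.750,4.000)–(1.000,3.368)
cell (1,4): code 1000 → (2.000,4.206)–(1.750,4.000)
cell (2,0): code 0110 → (2.000,0.735)–(3.000,0.945)
cell (2,4): code 1001 → (3.000,4.509)–(2.000,4.206)
cell (3,0): code 0010 → (3.000,0.945)–(3.108,1.000)
cell (3,1): code 0111 → (3.108,1.000)–(4.000,1.619)
cell (3,4): code 1001 → (4.000,4.267)–(3.000,4.509)
cell (4,1): code 0010 → (4.000,1.619)–(4.393,2.000)
cell (4,2): code 0011 → (4.393,2.000)–(4.718,3.000)
cell (4,3): code 0011 → (4.718,3.000)–(4.309,4.000)
cell (4,4): code 0001 → (4.309,4.000)–(4.000,4.267)
total: 16 segments, chained into 1 closed loop(s), length Σ = 12.141920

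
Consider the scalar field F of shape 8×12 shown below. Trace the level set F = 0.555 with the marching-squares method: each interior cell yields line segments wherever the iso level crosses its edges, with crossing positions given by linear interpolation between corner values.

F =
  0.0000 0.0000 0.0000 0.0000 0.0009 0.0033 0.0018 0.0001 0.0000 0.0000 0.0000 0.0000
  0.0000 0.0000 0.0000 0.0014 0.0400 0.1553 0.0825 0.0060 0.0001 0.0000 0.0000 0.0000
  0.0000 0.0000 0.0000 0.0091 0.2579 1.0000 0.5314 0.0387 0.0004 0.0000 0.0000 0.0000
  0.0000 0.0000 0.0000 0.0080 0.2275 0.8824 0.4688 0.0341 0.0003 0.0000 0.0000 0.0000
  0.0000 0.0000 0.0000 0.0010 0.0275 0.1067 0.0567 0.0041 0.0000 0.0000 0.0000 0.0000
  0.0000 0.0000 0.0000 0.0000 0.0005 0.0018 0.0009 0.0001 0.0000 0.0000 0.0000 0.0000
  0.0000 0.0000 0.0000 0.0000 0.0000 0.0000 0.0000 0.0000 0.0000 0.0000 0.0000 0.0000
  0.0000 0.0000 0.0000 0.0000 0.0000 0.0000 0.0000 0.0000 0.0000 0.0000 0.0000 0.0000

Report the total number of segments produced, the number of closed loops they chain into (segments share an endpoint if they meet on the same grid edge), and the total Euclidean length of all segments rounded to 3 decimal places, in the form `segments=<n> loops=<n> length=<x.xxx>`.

cell (1,4): code 0100 → (1.473,5.000)–(2.000,4.400)
cell (1,5): code 1000 → (2.000,5.950)–(1.473,5.000)
cell (2,4): code 0110 → (2.000,4.400)–(3.000,4.500)
cell (2,5): code 1001 → (3.000,5.792)–(2.000,5.950)
cell (3,4): code 0010 → (3.000,4.500)–(3.422,5.000)
cell (3,5): code 0001 → (3.422,5.000)–(3.000,5.792)
total: 6 segments, chained into 1 closed loop(s), length Σ = 5.452891

segments=6 loops=1 length=5.453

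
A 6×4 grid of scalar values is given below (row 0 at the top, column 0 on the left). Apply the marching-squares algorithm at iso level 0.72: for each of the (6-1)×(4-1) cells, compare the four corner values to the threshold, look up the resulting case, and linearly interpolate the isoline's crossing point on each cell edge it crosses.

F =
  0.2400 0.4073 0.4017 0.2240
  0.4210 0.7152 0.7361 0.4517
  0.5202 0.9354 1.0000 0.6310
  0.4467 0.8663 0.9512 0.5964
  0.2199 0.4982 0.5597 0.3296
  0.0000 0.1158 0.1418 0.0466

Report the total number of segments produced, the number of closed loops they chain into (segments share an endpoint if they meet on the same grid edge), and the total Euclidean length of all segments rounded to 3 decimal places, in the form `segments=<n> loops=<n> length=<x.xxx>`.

segments=10 loops=1 length=7.853

cell (0,1): code 0100 → (0.952,2.000)–(1.000,1.230)
cell (0,2): code 1000 → (1.000,2.057)–(0.952,2.000)
cell (1,0): code 0100 → (1.022,1.000)–(2.000,0.481)
cell (1,1): code 1110 → (1.000,1.230)–(1.022,1.000)
cell (1,2): code 1001 → (2.000,2.759)–(1.000,2.057)
cell (2,0): code 0110 → (2.000,0.481)–(3.000,0.651)
cell (2,2): code 1001 → (3.000,2.652)–(2.000,2.759)
cell (3,0): code 0010 → (3.000,0.651)–(3.397,1.000)
cell (3,1): code 0011 → (3.397,1.000)–(3.591,2.000)
cell (3,2): code 0001 → (3.591,2.000)–(3.000,2.652)
total: 10 segments, chained into 1 closed loop(s), length Σ = 7.852717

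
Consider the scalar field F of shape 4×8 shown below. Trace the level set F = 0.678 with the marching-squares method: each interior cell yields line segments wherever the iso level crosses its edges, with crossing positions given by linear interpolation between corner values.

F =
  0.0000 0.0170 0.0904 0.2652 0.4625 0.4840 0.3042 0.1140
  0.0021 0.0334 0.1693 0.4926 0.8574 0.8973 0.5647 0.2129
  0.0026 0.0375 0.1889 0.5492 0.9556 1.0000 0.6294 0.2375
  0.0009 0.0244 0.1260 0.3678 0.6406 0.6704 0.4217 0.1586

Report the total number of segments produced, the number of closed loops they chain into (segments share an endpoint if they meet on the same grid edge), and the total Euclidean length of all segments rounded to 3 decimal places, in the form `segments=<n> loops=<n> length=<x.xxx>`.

segments=8 loops=1 length=7.986

cell (0,3): code 0100 → (0.546,4.000)–(1.000,3.508)
cell (0,4): code 1100 → (0.469,5.000)–(0.546,4.000)
cell (0,5): code 1000 → (1.000,5.659)–(0.469,5.000)
cell (1,3): code 0110 → (1.000,3.508)–(2.000,3.317)
cell (1,5): code 1001 → (2.000,5.869)–(1.000,5.659)
cell (2,3): code 0010 → (2.000,3.317)–(2.881,4.000)
cell (2,4): code 0011 → (2.881,4.000)–(2.977,5.000)
cell (2,5): code 0001 → (2.977,5.000)–(2.000,5.869)
total: 8 segments, chained into 1 closed loop(s), length Σ = 7.985566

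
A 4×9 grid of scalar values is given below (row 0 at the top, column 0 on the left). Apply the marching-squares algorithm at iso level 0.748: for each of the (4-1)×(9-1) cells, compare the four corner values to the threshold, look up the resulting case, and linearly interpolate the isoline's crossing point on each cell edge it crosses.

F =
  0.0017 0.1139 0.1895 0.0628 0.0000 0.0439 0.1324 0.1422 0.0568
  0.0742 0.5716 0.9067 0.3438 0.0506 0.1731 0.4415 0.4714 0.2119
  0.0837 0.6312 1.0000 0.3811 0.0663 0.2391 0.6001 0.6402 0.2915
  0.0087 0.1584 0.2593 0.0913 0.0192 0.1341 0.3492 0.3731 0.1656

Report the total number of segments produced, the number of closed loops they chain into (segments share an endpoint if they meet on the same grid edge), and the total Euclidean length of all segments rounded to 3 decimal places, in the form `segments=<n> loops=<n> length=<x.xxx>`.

segments=6 loops=1 length=4.205

cell (0,1): code 0100 → (0.779,2.000)–(1.000,1.526)
cell (0,2): code 1000 → (1.000,2.282)–(0.779,2.000)
cell (1,1): code 0110 → (1.000,1.526)–(2.000,1.317)
cell (1,2): code 1001 → (2.000,2.407)–(1.000,2.282)
cell (2,1): code 0010 → (2.000,1.317)–(2.340,2.000)
cell (2,2): code 0001 → (2.340,2.000)–(2.000,2.407)
total: 6 segments, chained into 1 closed loop(s), length Σ = 4.204611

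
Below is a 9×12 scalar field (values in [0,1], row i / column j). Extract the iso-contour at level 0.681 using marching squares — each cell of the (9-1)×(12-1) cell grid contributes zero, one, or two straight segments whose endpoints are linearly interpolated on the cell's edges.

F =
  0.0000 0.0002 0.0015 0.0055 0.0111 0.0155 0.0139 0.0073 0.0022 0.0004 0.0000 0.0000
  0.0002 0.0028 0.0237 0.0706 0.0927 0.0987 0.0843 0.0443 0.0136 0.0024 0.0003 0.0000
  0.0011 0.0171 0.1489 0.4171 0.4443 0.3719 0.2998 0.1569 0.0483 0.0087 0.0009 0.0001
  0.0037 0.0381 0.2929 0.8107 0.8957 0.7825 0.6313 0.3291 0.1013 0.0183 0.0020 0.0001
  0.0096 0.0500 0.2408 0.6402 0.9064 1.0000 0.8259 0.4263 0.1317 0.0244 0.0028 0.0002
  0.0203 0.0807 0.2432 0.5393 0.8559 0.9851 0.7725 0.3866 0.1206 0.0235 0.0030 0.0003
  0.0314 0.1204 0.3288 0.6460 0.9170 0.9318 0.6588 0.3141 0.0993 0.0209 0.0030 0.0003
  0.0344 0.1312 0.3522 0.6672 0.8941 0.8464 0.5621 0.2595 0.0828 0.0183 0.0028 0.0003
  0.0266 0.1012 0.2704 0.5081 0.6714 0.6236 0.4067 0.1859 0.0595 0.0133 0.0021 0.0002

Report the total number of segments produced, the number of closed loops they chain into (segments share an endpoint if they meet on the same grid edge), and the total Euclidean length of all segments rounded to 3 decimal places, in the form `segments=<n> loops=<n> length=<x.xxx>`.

segments=18 loops=1 length=15.010

cell (2,2): code 0100 → (2.670,3.000)–(3.000,2.750)
cell (2,3): code 1100 → (2.524,4.000)–(2.670,3.000)
cell (2,4): code 1100 → (2.753,5.000)–(2.524,4.000)
cell (2,5): code 1000 → (3.000,5.671)–(2.753,5.000)
cell (3,2): code 0010 → (3.000,2.750)–(3.761,3.000)
cell (3,3): code 0111 → (3.761,3.000)–(4.000,3.153)
cell (3,5): code 1101 → (3.255,6.000)–(3.000,5.671)
cell (3,6): code 1000 → (4.000,6.363)–(3.255,6.000)
cell (4,3): code 0110 → (4.000,3.153)–(5.000,3.448)
cell (4,6): code 1001 → (5.000,6.237)–(4.000,6.363)
cell (5,3): code 0110 → (5.000,3.448)–(6.000,3.129)
cell (5,5): code 1011 → (6.000,5.919)–(5.805,6.000)
cell (5,6): code 0001 → (5.805,6.000)–(5.000,6.237)
cell (6,3): code 0110 → (6.000,3.129)–(7.000,3.061)
cell (6,5): code 1001 → (7.000,5.582)–(6.000,5.919)
cell (7,3): code 0010 → (7.000,3.061)–(7.957,4.000)
cell (7,4): code 0011 → (7.957,4.000)–(7.742,5.000)
cell (7,5): code 0001 → (7.742,5.000)–(7.000,5.582)
total: 18 segments, chained into 1 closed loop(s), length Σ = 15.009630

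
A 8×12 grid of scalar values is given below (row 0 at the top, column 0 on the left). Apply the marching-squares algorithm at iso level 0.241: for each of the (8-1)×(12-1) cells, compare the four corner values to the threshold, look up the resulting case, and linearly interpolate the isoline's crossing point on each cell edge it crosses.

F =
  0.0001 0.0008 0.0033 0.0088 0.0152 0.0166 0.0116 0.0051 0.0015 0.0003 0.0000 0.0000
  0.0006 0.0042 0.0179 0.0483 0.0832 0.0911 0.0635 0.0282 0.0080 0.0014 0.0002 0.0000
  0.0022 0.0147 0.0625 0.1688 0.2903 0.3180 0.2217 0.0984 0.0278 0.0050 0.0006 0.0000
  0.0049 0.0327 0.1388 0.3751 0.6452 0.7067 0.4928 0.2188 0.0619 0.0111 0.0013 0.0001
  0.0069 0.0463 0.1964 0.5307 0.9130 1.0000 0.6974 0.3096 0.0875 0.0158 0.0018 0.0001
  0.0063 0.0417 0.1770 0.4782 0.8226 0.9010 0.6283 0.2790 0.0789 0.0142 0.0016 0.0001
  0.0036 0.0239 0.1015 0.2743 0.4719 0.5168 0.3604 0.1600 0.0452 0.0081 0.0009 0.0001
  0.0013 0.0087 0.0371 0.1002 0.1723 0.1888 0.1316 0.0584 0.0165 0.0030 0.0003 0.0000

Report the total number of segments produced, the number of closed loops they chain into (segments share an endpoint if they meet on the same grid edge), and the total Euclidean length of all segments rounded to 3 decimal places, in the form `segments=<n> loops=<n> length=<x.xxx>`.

segments=20 loops=1 length=16.142

cell (1,3): code 0100 → (1.762,4.000)–(2.000,3.594)
cell (1,4): code 1100 → (1.661,5.000)–(1.762,4.000)
cell (1,5): code 1000 → (2.000,5.800)–(1.661,5.000)
cell (2,2): code 0100 → (2.350,3.000)–(3.000,2.433)
cell (2,3): code 1110 → (2.000,3.594)–(2.350,3.000)
cell (2,5): code 1101 → (2.071,6.000)–(2.000,5.800)
cell (2,6): code 1000 → (3.000,6.919)–(2.071,6.000)
cell (3,2): code 0110 → (3.000,2.433)–(4.000,2.133)
cell (3,6): code 1101 → (3.244,7.000)–(3.000,6.919)
cell (3,7): code 1000 → (4.000,7.309)–(3.244,7.000)
cell (4,2): code 0110 → (4.000,2.133)–(5.000,2.212)
cell (4,7): code 1001 → (5.000,7.190)–(4.000,7.309)
cell (5,2): code 0110 → (5.000,2.212)–(6.000,2.807)
cell (5,6): code 1011 → (6.000,6.596)–(5.319,7.000)
cell (5,7): code 0001 → (5.319,7.000)–(5.000,7.190)
cell (6,2): code 0010 → (6.000,2.807)–(6.191,3.000)
cell (6,3): code 0011 → (6.191,3.000)–(6.771,4.000)
cell (6,4): code 0011 → (6.771,4.000)–(6.841,5.000)
cell (6,5): code 0011 → (6.841,5.000)–(6.522,6.000)
cell (6,6): code 0001 → (6.522,6.000)–(6.000,6.596)
total: 20 segments, chained into 1 closed loop(s), length Σ = 16.141794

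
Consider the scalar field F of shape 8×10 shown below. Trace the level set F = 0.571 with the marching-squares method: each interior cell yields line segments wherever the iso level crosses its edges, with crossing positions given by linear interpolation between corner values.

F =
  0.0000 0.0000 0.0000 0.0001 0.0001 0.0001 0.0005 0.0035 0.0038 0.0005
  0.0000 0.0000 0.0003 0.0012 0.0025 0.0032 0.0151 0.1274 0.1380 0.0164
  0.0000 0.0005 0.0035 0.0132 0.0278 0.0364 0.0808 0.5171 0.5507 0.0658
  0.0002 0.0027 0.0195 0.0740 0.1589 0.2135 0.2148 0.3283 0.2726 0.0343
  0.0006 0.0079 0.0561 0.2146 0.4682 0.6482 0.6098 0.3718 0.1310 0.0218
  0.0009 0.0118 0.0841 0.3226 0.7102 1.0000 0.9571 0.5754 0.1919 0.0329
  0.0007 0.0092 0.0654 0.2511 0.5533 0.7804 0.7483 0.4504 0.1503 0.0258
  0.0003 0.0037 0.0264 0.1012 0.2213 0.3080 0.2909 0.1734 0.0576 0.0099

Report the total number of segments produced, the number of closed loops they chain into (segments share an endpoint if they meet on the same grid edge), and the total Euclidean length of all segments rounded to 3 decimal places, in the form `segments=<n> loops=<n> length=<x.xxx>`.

segments=14 loops=1 length=9.272

cell (3,4): code 0100 → (3.822,5.000)–(4.000,4.571)
cell (3,5): code 1100 → (3.902,6.000)–(3.822,5.000)
cell (3,6): code 1000 → (4.000,6.163)–(3.902,6.000)
cell (4,3): code 0100 → (4.425,4.000)–(5.000,3.641)
cell (4,4): code 1110 → (4.000,4.571)–(4.425,4.000)
cell (4,6): code 1101 → (4.978,7.000)–(4.000,6.163)
cell (4,7): code 1000 → (5.000,7.011)–(4.978,7.000)
cell (5,3): code 0010 → (5.000,3.641)–(5.887,4.000)
cell (5,4): code 0111 → (5.887,4.000)–(6.000,4.078)
cell (5,6): code 1011 → (6.000,6.595)–(5.035,7.000)
cell (5,7): code 0001 → (5.035,7.000)–(5.000,7.011)
cell (6,4): code 0010 → (6.000,4.078)–(6.443,5.000)
cell (6,5): code 0011 → (6.443,5.000)–(6.388,6.000)
cell (6,6): code 0001 → (6.388,6.000)–(6.000,6.595)
total: 14 segments, chained into 1 closed loop(s), length Σ = 9.272018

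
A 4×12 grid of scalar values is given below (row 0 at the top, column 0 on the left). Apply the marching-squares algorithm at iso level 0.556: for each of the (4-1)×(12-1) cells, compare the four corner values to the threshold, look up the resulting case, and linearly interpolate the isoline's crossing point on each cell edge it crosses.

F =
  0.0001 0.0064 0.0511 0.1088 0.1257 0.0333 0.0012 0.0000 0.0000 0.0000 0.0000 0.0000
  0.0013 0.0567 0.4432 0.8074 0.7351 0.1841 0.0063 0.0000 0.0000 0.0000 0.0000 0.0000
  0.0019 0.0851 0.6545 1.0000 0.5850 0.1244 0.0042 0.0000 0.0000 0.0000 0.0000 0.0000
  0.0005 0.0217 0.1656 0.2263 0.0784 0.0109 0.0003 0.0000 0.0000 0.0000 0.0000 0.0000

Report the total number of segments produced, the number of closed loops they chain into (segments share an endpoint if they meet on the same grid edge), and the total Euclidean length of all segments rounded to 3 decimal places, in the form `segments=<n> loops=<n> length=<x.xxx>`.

segments=10 loops=1 length=6.910

cell (0,2): code 0100 → (0.640,3.000)–(1.000,2.310)
cell (0,3): code 1100 → (0.706,4.000)–(0.640,3.000)
cell (0,4): code 1000 → (1.000,4.325)–(0.706,4.000)
cell (1,1): code 0100 → (1.534,2.000)–(2.000,1.827)
cell (1,2): code 1110 → (1.000,2.310)–(1.534,2.000)
cell (1,4): code 1001 → (2.000,4.063)–(1.000,4.325)
cell (2,1): code 0010 → (2.000,1.827)–(2.201,2.000)
cell (2,2): code 0011 → (2.201,2.000)–(2.574,3.000)
cell (2,3): code 0011 → (2.574,3.000)–(2.057,4.000)
cell (2,4): code 0001 → (2.057,4.000)–(2.000,4.063)
total: 10 segments, chained into 1 closed loop(s), length Σ = 6.910311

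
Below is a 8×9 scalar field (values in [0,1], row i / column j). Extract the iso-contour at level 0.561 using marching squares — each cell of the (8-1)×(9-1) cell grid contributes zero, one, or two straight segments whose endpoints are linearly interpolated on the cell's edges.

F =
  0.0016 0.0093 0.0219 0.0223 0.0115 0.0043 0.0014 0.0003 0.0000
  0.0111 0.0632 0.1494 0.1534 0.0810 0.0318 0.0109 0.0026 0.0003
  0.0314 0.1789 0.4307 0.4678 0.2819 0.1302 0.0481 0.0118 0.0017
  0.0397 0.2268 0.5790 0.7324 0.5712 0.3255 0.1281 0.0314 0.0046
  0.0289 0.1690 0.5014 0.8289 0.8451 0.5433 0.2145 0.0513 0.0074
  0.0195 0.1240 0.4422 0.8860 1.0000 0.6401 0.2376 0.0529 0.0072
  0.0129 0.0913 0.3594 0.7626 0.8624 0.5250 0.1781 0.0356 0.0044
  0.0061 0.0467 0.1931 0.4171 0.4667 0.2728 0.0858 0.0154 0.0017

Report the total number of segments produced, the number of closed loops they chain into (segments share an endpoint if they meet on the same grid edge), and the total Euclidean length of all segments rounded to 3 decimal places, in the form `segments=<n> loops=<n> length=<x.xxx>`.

cell (2,1): code 0100 → (2.879,2.000)–(3.000,1.949)
cell (2,2): code 1100 → (2.352,3.000)–(2.879,2.000)
cell (2,3): code 1100 → (2.965,4.000)–(2.352,3.000)
cell (2,4): code 1000 → (3.000,4.042)–(2.965,4.000)
cell (3,1): code 0010 → (3.000,1.949)–(3.232,2.000)
cell (3,2): code 0111 → (3.232,2.000)–(4.000,2.182)
cell (3,4): code 1001 → (4.000,4.941)–(3.000,4.042)
cell (4,2): code 0110 → (4.000,2.182)–(5.000,2.268)
cell (4,4): code 1101 → (4.183,5.000)–(4.000,4.941)
cell (4,5): code 1000 → (5.000,5.197)–(4.183,5.000)
cell (5,2): code 0110 → (5.000,2.268)–(6.000,2.500)
cell (5,4): code 1011 → (6.000,4.893)–(5.687,5.000)
cell (5,5): code 0001 → (5.687,5.000)–(5.000,5.197)
cell (6,2): code 0010 → (6.000,2.500)–(6.584,3.000)
cell (6,3): code 0011 → (6.584,3.000)–(6.762,4.000)
cell (6,4): code 0001 → (6.762,4.000)–(6.000,4.893)
total: 16 segments, chained into 1 closed loop(s), length Σ = 11.927147

segments=16 loops=1 length=11.927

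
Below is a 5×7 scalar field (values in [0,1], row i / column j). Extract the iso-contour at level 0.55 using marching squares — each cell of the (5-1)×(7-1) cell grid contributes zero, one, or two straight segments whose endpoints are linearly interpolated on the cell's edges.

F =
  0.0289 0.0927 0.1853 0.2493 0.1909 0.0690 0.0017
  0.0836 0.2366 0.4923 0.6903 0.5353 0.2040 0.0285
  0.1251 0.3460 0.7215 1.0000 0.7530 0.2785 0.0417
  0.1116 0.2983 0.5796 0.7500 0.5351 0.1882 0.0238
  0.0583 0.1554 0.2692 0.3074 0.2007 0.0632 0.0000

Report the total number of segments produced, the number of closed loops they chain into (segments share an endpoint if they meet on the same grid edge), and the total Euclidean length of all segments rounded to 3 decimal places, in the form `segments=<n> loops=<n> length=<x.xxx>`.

segments=12 loops=1 length=8.561

cell (0,2): code 0100 → (0.682,3.000)–(1.000,2.291)
cell (0,3): code 1000 → (1.000,3.905)–(0.682,3.000)
cell (1,1): code 0100 → (1.252,2.000)–(2.000,1.543)
cell (1,2): code 1110 → (1.000,2.291)–(1.252,2.000)
cell (1,3): code 1101 → (1.068,4.000)–(1.000,3.905)
cell (1,4): code 1000 → (2.000,4.428)–(1.068,4.000)
cell (2,1): code 0110 → (2.000,1.543)–(3.000,1.895)
cell (2,3): code 1011 → (3.000,3.931)–(2.932,4.000)
cell (2,4): code 0001 → (2.932,4.000)–(2.000,4.428)
cell (3,1): code 0010 → (3.000,1.895)–(3.095,2.000)
cell (3,2): code 0011 → (3.095,2.000)–(3.452,3.000)
cell (3,3): code 0001 → (3.452,3.000)–(3.000,3.931)
total: 12 segments, chained into 1 closed loop(s), length Σ = 8.560992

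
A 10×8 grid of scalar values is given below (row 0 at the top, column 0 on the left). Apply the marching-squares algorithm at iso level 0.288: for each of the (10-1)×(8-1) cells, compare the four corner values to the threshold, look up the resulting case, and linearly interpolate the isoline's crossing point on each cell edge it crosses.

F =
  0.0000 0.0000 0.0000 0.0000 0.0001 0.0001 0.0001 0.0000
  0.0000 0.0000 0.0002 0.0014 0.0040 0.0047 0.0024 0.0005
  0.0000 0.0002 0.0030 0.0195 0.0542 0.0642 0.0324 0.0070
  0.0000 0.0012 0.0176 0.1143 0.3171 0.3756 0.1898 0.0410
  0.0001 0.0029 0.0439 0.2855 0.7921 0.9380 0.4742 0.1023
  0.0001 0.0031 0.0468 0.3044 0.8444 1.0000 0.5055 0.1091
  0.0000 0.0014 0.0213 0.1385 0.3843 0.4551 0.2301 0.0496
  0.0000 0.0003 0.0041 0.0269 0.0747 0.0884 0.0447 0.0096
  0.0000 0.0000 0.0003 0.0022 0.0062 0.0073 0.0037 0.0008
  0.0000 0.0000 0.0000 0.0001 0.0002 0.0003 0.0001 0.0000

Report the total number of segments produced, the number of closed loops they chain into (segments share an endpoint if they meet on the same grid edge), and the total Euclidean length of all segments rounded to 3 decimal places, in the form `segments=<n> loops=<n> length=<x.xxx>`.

segments=16 loops=1 length=11.398

cell (2,3): code 0100 → (2.889,4.000)–(3.000,3.857)
cell (2,4): code 1100 → (2.719,5.000)–(2.889,4.000)
cell (2,5): code 1000 → (3.000,5.471)–(2.719,5.000)
cell (3,3): code 0110 → (3.000,3.857)–(4.000,3.005)
cell (3,5): code 1101 → (3.345,6.000)–(3.000,5.471)
cell (3,6): code 1000 → (4.000,6.501)–(3.345,6.000)
cell (4,2): code 0100 → (4.132,3.000)–(5.000,2.936)
cell (4,3): code 1110 → (4.000,3.005)–(4.132,3.000)
cell (4,6): code 1001 → (5.000,6.549)–(4.000,6.501)
cell (5,2): code 0010 → (5.000,2.936)–(5.099,3.000)
cell (5,3): code 0111 → (5.099,3.000)–(6.000,3.608)
cell (5,5): code 1011 → (6.000,5.743)–(5.790,6.000)
cell (5,6): code 0001 → (5.790,6.000)–(5.000,6.549)
cell (6,3): code 0010 → (6.000,3.608)–(6.311,4.000)
cell (6,4): code 0011 → (6.311,4.000)–(6.456,5.000)
cell (6,5): code 0001 → (6.456,5.000)–(6.000,5.743)
total: 16 segments, chained into 1 closed loop(s), length Σ = 11.397959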